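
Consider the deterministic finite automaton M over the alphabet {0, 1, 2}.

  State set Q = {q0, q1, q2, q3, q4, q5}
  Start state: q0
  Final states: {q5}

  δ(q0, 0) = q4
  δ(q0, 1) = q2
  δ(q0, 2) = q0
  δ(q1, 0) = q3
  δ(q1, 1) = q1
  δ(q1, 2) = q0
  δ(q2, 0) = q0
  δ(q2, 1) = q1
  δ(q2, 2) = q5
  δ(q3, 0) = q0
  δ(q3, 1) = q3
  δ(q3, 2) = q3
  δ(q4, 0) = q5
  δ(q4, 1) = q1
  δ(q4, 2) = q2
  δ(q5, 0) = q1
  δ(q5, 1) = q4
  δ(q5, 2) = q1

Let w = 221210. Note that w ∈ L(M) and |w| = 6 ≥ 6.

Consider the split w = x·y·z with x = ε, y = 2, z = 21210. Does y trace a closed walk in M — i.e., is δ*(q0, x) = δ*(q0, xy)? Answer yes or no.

yes

State sequence: q0 -2-> q0

After x (step 0): q0. After xy (step 1): q0.
They match, so y = 2 drives M around a cycle from q0 back to itself; pumping y any number of times keeps M in q0 before reading z, and xyⁱz ∈ L(M) for every i ≥ 0.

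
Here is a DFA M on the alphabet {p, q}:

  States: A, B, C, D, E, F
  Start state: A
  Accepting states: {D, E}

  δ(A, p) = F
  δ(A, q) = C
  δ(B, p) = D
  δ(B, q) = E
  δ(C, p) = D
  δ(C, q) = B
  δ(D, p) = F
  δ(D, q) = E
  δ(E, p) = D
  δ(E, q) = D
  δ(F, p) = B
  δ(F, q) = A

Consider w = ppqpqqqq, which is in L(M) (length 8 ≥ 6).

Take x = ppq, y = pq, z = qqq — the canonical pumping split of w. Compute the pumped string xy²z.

ppqpqpqqqq

xy^2z = ppq·pq·pq·qqq = ppqpqpqqqq.
Reading y = pq takes M from E back to E, so after x·y·y the machine is still in E, and z then leads to the accepting state D. Hence ppqpqpqqqq ∈ L(M).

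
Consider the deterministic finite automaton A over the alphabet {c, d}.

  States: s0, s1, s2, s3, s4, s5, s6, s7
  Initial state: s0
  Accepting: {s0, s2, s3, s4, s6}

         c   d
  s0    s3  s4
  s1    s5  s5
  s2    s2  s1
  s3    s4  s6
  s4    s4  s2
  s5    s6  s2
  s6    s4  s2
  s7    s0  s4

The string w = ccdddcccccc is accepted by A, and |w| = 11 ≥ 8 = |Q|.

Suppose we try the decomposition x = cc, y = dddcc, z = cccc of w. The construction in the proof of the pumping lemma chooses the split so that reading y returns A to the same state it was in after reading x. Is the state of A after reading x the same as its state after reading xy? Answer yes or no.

Run of A on the first 7 characters of w = c c d d d c c:
  step 0: s0  (start)
  step 1: s3  (read c: s0→s3)
  step 2: s4  (read c: s3→s4)
  step 3: s2  (read d: s4→s2)
  step 4: s1  (read d: s2→s1)
  step 5: s5  (read d: s1→s5)
  step 6: s6  (read c: s5→s6)
  step 7: s4  (read c: s6→s4)

After x (step 2): s4. After xy (step 7): s4.
They match, so y = dddcc drives A around a cycle from s4 back to itself; pumping y any number of times keeps A in s4 before reading z, and xyⁱz ∈ L(A) for every i ≥ 0.

yes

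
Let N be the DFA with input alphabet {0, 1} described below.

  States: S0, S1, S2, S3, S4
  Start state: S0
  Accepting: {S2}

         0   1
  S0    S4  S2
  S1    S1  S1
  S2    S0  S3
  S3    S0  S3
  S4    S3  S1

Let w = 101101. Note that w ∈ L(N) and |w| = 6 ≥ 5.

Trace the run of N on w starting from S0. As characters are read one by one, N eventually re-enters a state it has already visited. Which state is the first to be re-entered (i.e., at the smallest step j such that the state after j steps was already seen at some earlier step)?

State sequence: S0 -1-> S2 -0-> S0 -1-> S2 -1-> S3 -0-> S0 -1-> S2
First repeat at step 2: S0 was already visited.

The earliest repeat is at step j = 2: N is in S0, which it already visited at step i = 0.

S0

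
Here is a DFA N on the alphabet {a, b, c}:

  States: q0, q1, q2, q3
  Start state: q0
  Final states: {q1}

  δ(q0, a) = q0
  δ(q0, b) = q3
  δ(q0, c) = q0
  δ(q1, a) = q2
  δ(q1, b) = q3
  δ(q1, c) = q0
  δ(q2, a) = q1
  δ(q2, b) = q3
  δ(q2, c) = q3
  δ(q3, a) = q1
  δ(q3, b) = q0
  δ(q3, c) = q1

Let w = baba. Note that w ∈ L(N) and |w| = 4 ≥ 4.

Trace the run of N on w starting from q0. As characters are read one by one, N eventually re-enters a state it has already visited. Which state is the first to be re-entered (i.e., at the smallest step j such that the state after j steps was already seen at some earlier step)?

q3

Run of N on w = b a b a:
  step 0: q0  (start)
  step 1: q3  (read b: q0→q3)
  step 2: q1  (read a: q3→q1)
  step 3: q3  (read b: q1→q3)   ← first repeat (q3 seen earlier)
  step 4: q1  (read a: q3→q1)

The earliest repeat is at step j = 3: N is in q3, which it already visited at step i = 1.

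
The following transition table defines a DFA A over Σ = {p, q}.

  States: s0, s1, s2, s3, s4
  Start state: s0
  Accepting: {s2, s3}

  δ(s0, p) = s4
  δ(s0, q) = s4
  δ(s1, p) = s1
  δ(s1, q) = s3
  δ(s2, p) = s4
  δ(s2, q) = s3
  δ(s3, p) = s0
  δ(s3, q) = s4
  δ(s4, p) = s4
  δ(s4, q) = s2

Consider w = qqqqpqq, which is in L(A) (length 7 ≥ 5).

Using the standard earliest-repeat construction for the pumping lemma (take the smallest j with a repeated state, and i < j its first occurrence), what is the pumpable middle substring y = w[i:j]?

qqq

State sequence: s0 -q-> s4 -q-> s2 -q-> s3 -q-> s4 -p-> s4 -q-> s2 -q-> s3
First repeat at step 4: s4 was already visited.

So i = 1, j = 4, giving x = w[0:1] = q, y = w[1:4] = qqq, z = w[4:7] = pqq.
Check: |xy| = 4 ≤ 5 and |y| = 3 ≥ 1. Reading y takes A from s4 back to s4, so every xyⁱz is accepted.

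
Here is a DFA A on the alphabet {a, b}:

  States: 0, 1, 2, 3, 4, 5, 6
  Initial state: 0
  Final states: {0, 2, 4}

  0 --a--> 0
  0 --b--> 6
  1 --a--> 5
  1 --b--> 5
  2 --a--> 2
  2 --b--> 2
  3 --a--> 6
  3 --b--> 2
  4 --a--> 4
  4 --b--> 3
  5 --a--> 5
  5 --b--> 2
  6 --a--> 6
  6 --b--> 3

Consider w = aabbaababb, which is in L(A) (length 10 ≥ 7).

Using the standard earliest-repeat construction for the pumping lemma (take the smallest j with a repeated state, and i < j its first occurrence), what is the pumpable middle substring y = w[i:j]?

State sequence: 0 -a-> 0 -a-> 0 -b-> 6 -b-> 3 -a-> 6 -a-> 6 -b-> 3 -a-> 6 -b-> 3 -b-> 2
First repeat at step 1: 0 was already visited.

So i = 0, j = 1, giving x = w[0:0] = ε, y = w[0:1] = a, z = w[1:10] = abbaababb.
Check: |xy| = 1 ≤ 7 and |y| = 1 ≥ 1. Reading y takes A from 0 back to 0, so every xyⁱz is accepted.
The DFA has 7 states, so the proof of the pumping lemma guarantees a repeated state among the first 7+1 visited; the segment between the two visits is the pumpable y.

a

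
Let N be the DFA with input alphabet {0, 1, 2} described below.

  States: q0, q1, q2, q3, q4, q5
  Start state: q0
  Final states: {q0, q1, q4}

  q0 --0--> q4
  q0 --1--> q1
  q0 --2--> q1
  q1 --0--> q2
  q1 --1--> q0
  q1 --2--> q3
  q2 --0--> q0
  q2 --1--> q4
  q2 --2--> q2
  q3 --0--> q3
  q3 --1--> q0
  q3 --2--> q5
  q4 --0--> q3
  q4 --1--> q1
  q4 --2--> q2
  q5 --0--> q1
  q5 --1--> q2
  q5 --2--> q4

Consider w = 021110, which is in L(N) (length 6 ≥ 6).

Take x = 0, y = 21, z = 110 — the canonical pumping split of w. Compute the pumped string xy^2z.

xy^2z = 0·21·21·110 = 02121110.
Reading y = 21 takes N from q4 back to q4, so after x·y·y the machine is still in q4, and z then leads to the accepting state q4. Hence 02121110 ∈ L(N).

02121110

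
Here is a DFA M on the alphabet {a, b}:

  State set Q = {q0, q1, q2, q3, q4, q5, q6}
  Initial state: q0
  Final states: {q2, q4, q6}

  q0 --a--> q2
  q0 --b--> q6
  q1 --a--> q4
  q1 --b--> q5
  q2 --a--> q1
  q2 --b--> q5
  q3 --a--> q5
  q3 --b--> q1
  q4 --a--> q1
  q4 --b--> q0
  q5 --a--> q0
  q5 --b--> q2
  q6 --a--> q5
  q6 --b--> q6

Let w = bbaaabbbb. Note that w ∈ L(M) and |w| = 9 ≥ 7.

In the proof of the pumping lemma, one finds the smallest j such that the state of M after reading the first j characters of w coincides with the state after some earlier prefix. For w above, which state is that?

State sequence: q0 -b-> q6 -b-> q6 -a-> q5 -a-> q0 -a-> q2 -b-> q5 -b-> q2 -b-> q5 -b-> q2
First repeat at step 2: q6 was already visited.

The earliest repeat is at step j = 2: M is in q6, which it already visited at step i = 1.
Pumping length from the standard proof: p = 7 (the number of states). The repeated state found above gives |xy| = j ≤ 7 and |y| = j − i ≥ 1.

q6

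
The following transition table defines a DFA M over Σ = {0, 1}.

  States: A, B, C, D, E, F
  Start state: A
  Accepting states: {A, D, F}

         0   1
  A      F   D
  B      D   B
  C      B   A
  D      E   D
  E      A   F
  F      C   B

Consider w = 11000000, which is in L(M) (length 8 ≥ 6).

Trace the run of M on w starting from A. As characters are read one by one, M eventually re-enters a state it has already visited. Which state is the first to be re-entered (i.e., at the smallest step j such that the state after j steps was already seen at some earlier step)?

State sequence: A -1-> D -1-> D -0-> E -0-> A -0-> F -0-> C -0-> B -0-> D
First repeat at step 2: D was already visited.

The earliest repeat is at step j = 2: M is in D, which it already visited at step i = 1.
Since M has 6 states, any run of length ≥ 6 visits 6+1 states, so by pigeonhole some state repeats within the first 6 steps — that repeat gives the pumpable loop.

D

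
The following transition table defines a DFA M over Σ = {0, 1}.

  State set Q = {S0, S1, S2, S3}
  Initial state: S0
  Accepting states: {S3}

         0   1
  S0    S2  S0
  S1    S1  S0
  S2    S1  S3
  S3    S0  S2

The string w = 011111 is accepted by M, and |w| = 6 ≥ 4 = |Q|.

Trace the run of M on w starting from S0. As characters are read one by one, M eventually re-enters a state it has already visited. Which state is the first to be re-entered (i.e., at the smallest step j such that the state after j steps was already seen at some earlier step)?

S2

State sequence: S0 -0-> S2 -1-> S3 -1-> S2 -1-> S3 -1-> S2 -1-> S3
First repeat at step 3: S2 was already visited.

The earliest repeat is at step j = 3: M is in S2, which it already visited at step i = 1.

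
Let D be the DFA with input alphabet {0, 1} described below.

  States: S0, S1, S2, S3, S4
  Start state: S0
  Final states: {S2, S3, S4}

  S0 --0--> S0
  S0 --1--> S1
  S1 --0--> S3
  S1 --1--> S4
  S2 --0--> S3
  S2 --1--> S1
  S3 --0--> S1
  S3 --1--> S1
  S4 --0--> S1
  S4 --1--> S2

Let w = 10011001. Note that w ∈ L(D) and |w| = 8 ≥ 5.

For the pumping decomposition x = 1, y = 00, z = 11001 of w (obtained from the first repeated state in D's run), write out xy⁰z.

111001

xy⁰z = xz = 1·11001 = 111001.
Reading y = 00 takes D from S1 back to S1, so after x the machine is still in S1, and z then leads to the accepting state S4. Hence 111001 ∈ L(D).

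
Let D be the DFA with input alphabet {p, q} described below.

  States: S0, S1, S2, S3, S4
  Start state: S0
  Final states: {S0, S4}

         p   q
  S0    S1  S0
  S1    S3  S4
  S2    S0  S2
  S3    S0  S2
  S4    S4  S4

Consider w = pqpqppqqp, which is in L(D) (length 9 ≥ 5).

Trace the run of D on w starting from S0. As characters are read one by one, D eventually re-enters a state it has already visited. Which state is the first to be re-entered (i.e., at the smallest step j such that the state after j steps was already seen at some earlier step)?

Run of D on w = p q p q p p q q p:
  step 0: S0  (start)
  step 1: S1  (read p: S0→S1)
  step 2: S4  (read q: S1→S4)
  step 3: S4  (read p: S4→S4)   ← first repeat (S4 seen earlier)
  step 4: S4  (read q: S4→S4)
  step 5: S4  (read p: S4→S4)
  step 6: S4  (read p: S4→S4)
  step 7: S4  (read q: S4→S4)
  step 8: S4  (read q: S4→S4)
  step 9: S4  (read p: S4→S4)

The earliest repeat is at step j = 3: D is in S4, which it already visited at step i = 2.
Since D has 5 states, any run of length ≥ 5 visits 5+1 states, so by pigeonhole some state repeats within the first 5 steps — that repeat gives the pumpable loop.

S4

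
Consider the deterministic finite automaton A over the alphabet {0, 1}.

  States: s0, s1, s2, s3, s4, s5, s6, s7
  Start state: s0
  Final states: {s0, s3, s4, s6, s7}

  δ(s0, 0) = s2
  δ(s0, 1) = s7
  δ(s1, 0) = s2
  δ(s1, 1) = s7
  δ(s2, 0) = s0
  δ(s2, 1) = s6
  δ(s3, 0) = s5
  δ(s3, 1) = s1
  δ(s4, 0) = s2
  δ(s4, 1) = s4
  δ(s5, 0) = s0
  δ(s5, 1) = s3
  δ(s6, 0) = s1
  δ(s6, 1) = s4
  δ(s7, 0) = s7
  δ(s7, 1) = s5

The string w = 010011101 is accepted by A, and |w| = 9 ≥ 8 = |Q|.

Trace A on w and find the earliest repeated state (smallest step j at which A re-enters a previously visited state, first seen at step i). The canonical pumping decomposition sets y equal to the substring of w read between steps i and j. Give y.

100

State sequence: s0 -0-> s2 -1-> s6 -0-> s1 -0-> s2 -1-> s6 -1-> s4 -1-> s4 -0-> s2 -1-> s6
First repeat at step 4: s2 was already visited.

So i = 1, j = 4, giving x = w[0:1] = 0, y = w[1:4] = 100, z = w[4:9] = 11101.
Check: |xy| = 4 ≤ 8 and |y| = 3 ≥ 1. Reading y takes A from s2 back to s2, so every xyⁱz is accepted.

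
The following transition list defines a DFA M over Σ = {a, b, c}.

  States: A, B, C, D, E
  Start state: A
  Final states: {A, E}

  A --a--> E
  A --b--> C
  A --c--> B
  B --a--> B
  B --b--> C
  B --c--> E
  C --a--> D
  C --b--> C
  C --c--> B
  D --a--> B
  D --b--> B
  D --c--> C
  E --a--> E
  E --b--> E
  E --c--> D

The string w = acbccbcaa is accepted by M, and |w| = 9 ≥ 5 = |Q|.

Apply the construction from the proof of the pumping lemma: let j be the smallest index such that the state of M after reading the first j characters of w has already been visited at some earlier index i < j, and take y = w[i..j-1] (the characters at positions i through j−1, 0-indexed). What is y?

State sequence: A -a-> E -c-> D -b-> B -c-> E -c-> D -b-> B -c-> E -a-> E -a-> E
First repeat at step 4: E was already visited.

So i = 1, j = 4, giving x = w[0:1] = a, y = w[1:4] = cbc, z = w[4:9] = cbcaa.
Check: |xy| = 4 ≤ 5 and |y| = 3 ≥ 1. Reading y takes M from E back to E, so every xyⁱz is accepted.

cbc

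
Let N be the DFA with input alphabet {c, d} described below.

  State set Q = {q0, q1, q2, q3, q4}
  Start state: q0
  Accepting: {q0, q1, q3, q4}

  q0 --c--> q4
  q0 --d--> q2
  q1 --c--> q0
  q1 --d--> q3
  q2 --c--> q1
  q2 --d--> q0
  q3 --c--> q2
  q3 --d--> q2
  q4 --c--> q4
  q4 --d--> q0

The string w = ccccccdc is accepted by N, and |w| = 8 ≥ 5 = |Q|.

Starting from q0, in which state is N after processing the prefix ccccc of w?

q4

State sequence: q0 -c-> q4 -c-> q4 -c-> q4 -c-> q4 -c-> q4

After reading 5 characters, N is in state q4.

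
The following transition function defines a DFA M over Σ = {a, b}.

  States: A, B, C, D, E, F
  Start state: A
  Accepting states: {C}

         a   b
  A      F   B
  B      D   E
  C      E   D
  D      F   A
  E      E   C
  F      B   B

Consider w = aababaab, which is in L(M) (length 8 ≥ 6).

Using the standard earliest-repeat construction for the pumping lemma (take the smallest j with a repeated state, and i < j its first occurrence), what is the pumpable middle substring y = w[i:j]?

a

Run of M on w = a a b a b a a b:
  step 0: A  (start)
  step 1: F  (read a: A→F)
  step 2: B  (read a: F→B)
  step 3: E  (read b: B→E)
  step 4: E  (read a: E→E)   ← first repeat (E seen earlier)
  step 5: C  (read b: E→C)
  step 6: E  (read a: C→E)
  step 7: E  (read a: E→E)
  step 8: C  (read b: E→C)

So i = 3, j = 4, giving x = w[0:3] = aab, y = w[3:4] = a, z = w[4:8] = baab.
Check: |xy| = 4 ≤ 6 and |y| = 1 ≥ 1. Reading y takes M from E back to E, so every xyⁱz is accepted.
Pumping length from the standard proof: p = 6 (the number of states). The repeated state found above gives |xy| = j ≤ 6 and |y| = j − i ≥ 1.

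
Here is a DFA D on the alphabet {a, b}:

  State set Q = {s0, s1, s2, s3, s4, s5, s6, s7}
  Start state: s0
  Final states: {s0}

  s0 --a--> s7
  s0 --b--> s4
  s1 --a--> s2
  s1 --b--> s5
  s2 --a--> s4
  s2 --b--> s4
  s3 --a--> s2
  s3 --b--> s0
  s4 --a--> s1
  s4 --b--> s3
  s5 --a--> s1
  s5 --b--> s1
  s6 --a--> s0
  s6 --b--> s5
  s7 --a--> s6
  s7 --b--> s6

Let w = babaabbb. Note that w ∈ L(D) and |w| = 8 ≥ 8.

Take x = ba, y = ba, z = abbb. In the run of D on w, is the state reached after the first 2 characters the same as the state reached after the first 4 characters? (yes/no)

yes

State sequence: s0 -b-> s4 -a-> s1 -b-> s5 -a-> s1

After x (step 2): s1. After xy (step 4): s1.
They match, so y = ba drives D around a cycle from s1 back to itself; pumping y any number of times keeps D in s1 before reading z, and xyⁱz ∈ L(D) for every i ≥ 0.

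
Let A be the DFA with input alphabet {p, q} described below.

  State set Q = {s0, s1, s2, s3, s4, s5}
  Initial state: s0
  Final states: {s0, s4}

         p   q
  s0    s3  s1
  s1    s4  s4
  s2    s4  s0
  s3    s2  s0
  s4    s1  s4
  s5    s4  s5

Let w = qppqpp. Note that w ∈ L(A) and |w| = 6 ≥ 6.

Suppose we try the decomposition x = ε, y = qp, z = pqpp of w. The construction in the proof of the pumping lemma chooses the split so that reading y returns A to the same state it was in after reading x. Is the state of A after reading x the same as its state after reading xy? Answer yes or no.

no

State sequence: s0 -q-> s1 -p-> s4

After x (step 0): s0. After xy (step 2): s4.
They differ (s0 ≠ s4), so y is not a cycle from the state after x; this split is not the one the pumping-lemma construction produces, and pumping y need not keep the string in L(A).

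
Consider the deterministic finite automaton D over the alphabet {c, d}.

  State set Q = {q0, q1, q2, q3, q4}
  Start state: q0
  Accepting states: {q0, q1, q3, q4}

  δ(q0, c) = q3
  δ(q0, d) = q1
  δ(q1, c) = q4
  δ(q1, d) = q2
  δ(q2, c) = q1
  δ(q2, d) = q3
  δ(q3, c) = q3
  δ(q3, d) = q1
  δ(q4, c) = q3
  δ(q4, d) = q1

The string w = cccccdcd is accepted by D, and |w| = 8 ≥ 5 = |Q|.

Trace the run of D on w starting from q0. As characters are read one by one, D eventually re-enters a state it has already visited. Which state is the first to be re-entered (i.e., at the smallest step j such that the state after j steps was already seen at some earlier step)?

State sequence: q0 -c-> q3 -c-> q3 -c-> q3 -c-> q3 -c-> q3 -d-> q1 -c-> q4 -d-> q1
First repeat at step 2: q3 was already visited.

The earliest repeat is at step j = 2: D is in q3, which it already visited at step i = 1.

q3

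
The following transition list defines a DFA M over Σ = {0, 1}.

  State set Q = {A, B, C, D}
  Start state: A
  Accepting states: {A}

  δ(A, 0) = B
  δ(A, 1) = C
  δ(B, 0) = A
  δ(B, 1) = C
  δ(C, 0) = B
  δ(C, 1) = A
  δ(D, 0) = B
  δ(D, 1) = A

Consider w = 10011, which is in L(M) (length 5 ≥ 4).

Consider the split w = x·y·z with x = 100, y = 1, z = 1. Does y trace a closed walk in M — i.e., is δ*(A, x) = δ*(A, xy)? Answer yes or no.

State sequence: A -1-> C -0-> B -0-> A -1-> C

After x (step 3): A. After xy (step 4): C.
They differ (A ≠ C), so y is not a cycle from the state after x; this split is not the one the pumping-lemma construction produces, and pumping y need not keep the string in L(M).

no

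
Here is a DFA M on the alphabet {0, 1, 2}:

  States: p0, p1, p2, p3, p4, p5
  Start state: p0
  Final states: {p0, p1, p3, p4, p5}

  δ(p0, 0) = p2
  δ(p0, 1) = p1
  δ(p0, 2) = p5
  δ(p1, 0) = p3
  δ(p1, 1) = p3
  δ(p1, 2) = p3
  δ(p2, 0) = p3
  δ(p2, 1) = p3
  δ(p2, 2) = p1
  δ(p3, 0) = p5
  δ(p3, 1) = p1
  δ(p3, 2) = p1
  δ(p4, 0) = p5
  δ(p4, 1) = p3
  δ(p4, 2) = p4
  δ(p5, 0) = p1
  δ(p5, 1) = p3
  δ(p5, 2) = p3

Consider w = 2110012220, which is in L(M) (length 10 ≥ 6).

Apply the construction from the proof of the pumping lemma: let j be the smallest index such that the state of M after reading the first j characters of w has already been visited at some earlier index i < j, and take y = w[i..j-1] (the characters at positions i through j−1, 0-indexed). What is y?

Run of M on w = 2 1 1 0 0 1 2 2 2 0:
  step 0: p0  (start)
  step 1: p5  (read 2: p0→p5)
  step 2: p3  (read 1: p5→p3)
  step 3: p1  (read 1: p3→p1)
  step 4: p3  (read 0: p1→p3)   ← first repeat (p3 seen earlier)
  step 5: p5  (read 0: p3→p5)
  step 6: p3  (read 1: p5→p3)
  step 7: p1  (read 2: p3→p1)
  step 8: p3  (read 2: p1→p3)
  step 9: p1  (read 2: p3→p1)
  step 10: p3  (read 0: p1→p3)

So i = 2, j = 4, giving x = w[0:2] = 21, y = w[2:4] = 10, z = w[4:10] = 012220.
Check: |xy| = 4 ≤ 6 and |y| = 2 ≥ 1. Reading y takes M from p3 back to p3, so every xyⁱz is accepted.

10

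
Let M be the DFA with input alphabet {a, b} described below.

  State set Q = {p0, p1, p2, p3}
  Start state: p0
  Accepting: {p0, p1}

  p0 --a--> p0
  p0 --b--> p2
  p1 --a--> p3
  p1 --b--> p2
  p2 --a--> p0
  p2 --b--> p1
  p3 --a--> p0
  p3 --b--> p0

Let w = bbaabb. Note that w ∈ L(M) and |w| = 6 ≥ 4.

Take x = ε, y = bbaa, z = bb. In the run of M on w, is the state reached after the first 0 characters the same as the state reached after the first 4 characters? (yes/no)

yes

State sequence: p0 -b-> p2 -b-> p1 -a-> p3 -a-> p0

After x (step 0): p0. After xy (step 4): p0.
They match, so y = bbaa drives M around a cycle from p0 back to itself; pumping y any number of times keeps M in p0 before reading z, and xyⁱz ∈ L(M) for every i ≥ 0.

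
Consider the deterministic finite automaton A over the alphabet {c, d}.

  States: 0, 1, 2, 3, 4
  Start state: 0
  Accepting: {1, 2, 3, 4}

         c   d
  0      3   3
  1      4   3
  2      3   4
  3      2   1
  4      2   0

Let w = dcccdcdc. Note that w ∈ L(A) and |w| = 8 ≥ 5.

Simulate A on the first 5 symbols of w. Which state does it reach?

Run of A on the first 5 characters of w = d c c c d:
  step 0: 0  (start)
  step 1: 3  (read d: 0→3)
  step 2: 2  (read c: 3→2)
  step 3: 3  (read c: 2→3)
  step 4: 2  (read c: 3→2)
  step 5: 4  (read d: 2→4)

After reading 5 characters, A is in state 4.
(This kind of state-tracing is the core of the pumping-lemma construction: with 5 states, pigeonhole forces a repeat within the first 5 steps.)

4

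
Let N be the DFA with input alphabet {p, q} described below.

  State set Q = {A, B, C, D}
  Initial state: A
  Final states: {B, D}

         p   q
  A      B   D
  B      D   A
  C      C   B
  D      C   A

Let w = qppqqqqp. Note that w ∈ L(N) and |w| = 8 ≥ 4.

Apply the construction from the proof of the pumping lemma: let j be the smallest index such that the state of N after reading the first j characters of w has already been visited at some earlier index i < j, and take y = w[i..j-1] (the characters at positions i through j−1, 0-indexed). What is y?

p

State sequence: A -q-> D -p-> C -p-> C -q-> B -q-> A -q-> D -q-> A -p-> B
First repeat at step 3: C was already visited.

So i = 2, j = 3, giving x = w[0:2] = qp, y = w[2:3] = p, z = w[3:8] = qqqqp.
Check: |xy| = 3 ≤ 4 and |y| = 1 ≥ 1. Reading y takes N from C back to C, so every xyⁱz is accepted.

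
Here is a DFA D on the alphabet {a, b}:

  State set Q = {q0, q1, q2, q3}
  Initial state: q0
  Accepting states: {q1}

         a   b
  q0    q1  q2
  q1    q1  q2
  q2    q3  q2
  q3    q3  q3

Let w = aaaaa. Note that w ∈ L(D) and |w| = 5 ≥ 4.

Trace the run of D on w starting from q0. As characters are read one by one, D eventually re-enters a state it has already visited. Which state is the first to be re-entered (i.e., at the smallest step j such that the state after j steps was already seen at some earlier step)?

State sequence: q0 -a-> q1 -a-> q1 -a-> q1 -a-> q1 -a-> q1
First repeat at step 2: q1 was already visited.

The earliest repeat is at step j = 2: D is in q1, which it already visited at step i = 1.
With |Q| = 4, pigeonhole forces a state repeat no later than step 4; the substring read between the first and second visits to that state can be pumped.

q1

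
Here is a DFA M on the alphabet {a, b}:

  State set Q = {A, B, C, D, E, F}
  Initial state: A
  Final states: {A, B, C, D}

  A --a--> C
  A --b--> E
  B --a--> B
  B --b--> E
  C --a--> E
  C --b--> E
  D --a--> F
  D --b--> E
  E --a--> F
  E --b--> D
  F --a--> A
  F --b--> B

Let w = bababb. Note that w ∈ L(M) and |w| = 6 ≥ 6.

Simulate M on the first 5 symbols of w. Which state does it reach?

E

Run of M on the first 5 characters of w = b a b a b:
  step 0: A  (start)
  step 1: E  (read b: A→E)
  step 2: F  (read a: E→F)
  step 3: B  (read b: F→B)
  step 4: B  (read a: B→B)
  step 5: E  (read b: B→E)

After reading 5 characters, M is in state E.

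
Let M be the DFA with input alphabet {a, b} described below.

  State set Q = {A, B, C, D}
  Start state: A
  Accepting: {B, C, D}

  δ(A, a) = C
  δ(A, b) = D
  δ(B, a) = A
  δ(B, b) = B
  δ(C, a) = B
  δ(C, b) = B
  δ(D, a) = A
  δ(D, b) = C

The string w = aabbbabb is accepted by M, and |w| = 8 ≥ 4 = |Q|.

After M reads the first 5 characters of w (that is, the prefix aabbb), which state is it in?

State sequence: A -a-> C -a-> B -b-> B -b-> B -b-> B

After reading 5 characters, M is in state B.
(This kind of state-tracing is the core of the pumping-lemma construction: with 4 states, pigeonhole forces a repeat within the first 4 steps.)

B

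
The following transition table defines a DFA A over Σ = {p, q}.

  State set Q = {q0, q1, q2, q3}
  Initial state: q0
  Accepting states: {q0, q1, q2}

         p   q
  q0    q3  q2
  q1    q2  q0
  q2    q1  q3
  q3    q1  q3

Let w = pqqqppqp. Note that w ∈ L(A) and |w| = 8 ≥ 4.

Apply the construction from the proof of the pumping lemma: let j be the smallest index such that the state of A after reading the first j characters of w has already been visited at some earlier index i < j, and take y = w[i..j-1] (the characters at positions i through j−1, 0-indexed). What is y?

Run of A on w = p q q q p p q p:
  step 0: q0  (start)
  step 1: q3  (read p: q0→q3)
  step 2: q3  (read q: q3→q3)   ← first repeat (q3 seen earlier)
  step 3: q3  (read q: q3→q3)
  step 4: q3  (read q: q3→q3)
  step 5: q1  (read p: q3→q1)
  step 6: q2  (read p: q1→q2)
  step 7: q3  (read q: q2→q3)
  step 8: q1  (read p: q3→q1)

So i = 1, j = 2, giving x = w[0:1] = p, y = w[1:2] = q, z = w[2:8] = qqppqp.
Check: |xy| = 2 ≤ 4 and |y| = 1 ≥ 1. Reading y takes A from q3 back to q3, so every xyⁱz is accepted.

q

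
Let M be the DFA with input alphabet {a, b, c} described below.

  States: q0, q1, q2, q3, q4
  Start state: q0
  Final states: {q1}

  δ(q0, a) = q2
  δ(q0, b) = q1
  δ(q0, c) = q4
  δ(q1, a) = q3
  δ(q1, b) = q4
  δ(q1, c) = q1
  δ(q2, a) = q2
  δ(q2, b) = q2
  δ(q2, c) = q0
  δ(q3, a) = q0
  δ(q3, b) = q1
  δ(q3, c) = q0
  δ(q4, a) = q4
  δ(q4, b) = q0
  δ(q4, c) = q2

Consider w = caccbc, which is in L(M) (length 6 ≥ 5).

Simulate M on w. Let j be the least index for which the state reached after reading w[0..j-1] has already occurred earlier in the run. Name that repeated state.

q4

Run of M on w = c a c c b c:
  step 0: q0  (start)
  step 1: q4  (read c: q0→q4)
  step 2: q4  (read a: q4→q4)   ← first repeat (q4 seen earlier)
  step 3: q2  (read c: q4→q2)
  step 4: q0  (read c: q2→q0)
  step 5: q1  (read b: q0→q1)
  step 6: q1  (read c: q1→q1)

The earliest repeat is at step j = 2: M is in q4, which it already visited at step i = 1.
Pumping length from the standard proof: p = 5 (the number of states). The repeated state found above gives |xy| = j ≤ 5 and |y| = j − i ≥ 1.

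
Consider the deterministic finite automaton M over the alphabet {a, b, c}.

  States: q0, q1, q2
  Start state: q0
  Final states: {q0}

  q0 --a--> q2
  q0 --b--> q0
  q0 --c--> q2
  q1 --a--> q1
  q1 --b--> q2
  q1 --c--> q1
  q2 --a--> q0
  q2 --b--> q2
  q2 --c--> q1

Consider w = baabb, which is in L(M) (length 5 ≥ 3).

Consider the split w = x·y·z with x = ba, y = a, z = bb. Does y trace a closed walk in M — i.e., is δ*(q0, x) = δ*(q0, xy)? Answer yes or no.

State sequence: q0 -b-> q0 -a-> q2 -a-> q0

After x (step 2): q2. After xy (step 3): q0.
They differ (q2 ≠ q0), so y is not a cycle from the state after x; this split is not the one the pumping-lemma construction produces, and pumping y need not keep the string in L(M).

no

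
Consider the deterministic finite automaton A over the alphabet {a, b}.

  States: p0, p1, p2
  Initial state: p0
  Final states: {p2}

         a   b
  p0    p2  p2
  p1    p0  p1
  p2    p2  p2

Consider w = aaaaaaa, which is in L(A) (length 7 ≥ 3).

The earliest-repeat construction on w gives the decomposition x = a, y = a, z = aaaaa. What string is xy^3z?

xy^3z = a·a·a·a·aaaaa = aaaaaaaaa.
Reading y = a takes A from p2 back to p2, so after x·y·y·y the machine is still in p2, and z then leads to the accepting state p2. Hence aaaaaaaaa ∈ L(A).

aaaaaaaaa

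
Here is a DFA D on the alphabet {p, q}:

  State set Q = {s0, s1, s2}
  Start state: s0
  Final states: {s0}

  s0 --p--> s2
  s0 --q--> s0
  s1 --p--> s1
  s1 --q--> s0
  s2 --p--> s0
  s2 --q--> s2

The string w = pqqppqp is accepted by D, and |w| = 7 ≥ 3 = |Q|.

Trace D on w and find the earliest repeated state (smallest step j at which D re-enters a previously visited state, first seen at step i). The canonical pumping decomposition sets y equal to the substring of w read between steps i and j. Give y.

q

Run of D on w = p q q p p q p:
  step 0: s0  (start)
  step 1: s2  (read p: s0→s2)
  step 2: s2  (read q: s2→s2)   ← first repeat (s2 seen earlier)
  step 3: s2  (read q: s2→s2)
  step 4: s0  (read p: s2→s0)
  step 5: s2  (read p: s0→s2)
  step 6: s2  (read q: s2→s2)
  step 7: s0  (read p: s2→s0)

So i = 1, j = 2, giving x = w[0:1] = p, y = w[1:2] = q, z = w[2:7] = qppqp.
Check: |xy| = 2 ≤ 3 and |y| = 1 ≥ 1. Reading y takes D from s2 back to s2, so every xyⁱz is accepted.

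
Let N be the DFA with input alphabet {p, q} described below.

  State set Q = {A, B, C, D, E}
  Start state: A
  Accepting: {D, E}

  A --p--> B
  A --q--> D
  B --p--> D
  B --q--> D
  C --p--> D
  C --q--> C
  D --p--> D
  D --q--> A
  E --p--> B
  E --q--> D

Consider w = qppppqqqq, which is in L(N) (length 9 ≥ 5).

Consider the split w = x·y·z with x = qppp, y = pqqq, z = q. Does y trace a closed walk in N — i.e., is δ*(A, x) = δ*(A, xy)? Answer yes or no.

no

Run of N on the first 8 characters of w = q p p p p q q q:
  step 0: A  (start)
  step 1: D  (read q: A→D)
  step 2: D  (read p: D→D)
  step 3: D  (read p: D→D)
  step 4: D  (read p: D→D)
  step 5: D  (read p: D→D)
  step 6: A  (read q: D→A)
  step 7: D  (read q: A→D)
  step 8: A  (read q: D→A)

After x (step 4): D. After xy (step 8): A.
They differ (D ≠ A), so y is not a cycle from the state after x; this split is not the one the pumping-lemma construction produces, and pumping y need not keep the string in L(N).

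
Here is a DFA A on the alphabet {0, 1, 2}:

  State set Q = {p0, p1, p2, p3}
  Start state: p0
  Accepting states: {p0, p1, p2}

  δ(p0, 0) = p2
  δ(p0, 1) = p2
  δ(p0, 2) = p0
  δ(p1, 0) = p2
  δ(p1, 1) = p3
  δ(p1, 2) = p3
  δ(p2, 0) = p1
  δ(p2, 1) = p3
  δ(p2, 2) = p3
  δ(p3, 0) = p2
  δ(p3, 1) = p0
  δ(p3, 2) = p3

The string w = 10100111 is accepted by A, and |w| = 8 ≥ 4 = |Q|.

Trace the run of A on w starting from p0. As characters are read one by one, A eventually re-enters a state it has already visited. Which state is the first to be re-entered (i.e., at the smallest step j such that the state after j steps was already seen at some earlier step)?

State sequence: p0 -1-> p2 -0-> p1 -1-> p3 -0-> p2 -0-> p1 -1-> p3 -1-> p0 -1-> p2
First repeat at step 4: p2 was already visited.

The earliest repeat is at step j = 4: A is in p2, which it already visited at step i = 1.
The DFA has 4 states, so the proof of the pumping lemma guarantees a repeated state among the first 4+1 visited; the segment between the two visits is the pumpable y.

p2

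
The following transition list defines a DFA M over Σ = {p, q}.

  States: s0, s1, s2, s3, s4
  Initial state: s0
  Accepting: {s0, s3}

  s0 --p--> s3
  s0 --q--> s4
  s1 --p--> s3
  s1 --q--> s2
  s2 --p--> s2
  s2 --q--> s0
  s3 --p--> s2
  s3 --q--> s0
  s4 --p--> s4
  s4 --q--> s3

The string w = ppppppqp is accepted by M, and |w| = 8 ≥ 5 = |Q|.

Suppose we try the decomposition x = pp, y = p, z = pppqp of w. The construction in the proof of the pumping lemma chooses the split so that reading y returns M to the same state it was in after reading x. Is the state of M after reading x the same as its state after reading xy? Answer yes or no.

yes

State sequence: s0 -p-> s3 -p-> s2 -p-> s2

After x (step 2): s2. After xy (step 3): s2.
They match, so y = p drives M around a cycle from s2 back to itself; pumping y any number of times keeps M in s2 before reading z, and xyⁱz ∈ L(M) for every i ≥ 0.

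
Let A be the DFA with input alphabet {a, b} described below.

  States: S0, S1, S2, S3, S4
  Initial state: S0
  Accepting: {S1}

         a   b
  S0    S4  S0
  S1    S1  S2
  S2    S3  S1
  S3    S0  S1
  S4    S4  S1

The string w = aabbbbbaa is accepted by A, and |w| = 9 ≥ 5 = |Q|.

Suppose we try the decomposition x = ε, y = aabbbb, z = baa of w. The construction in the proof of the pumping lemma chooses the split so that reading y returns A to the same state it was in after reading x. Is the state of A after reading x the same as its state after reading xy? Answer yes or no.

no

Run of A on the first 6 characters of w = a a b b b b:
  step 0: S0  (start)
  step 1: S4  (read a: S0→S4)
  step 2: S4  (read a: S4→S4)
  step 3: S1  (read b: S4→S1)
  step 4: S2  (read b: S1→S2)
  step 5: S1  (read b: S2→S1)
  step 6: S2  (read b: S1→S2)

After x (step 0): S0. After xy (step 6): S2.
They differ (S0 ≠ S2), so y is not a cycle from the state after x; this split is not the one the pumping-lemma construction produces, and pumping y need not keep the string in L(A).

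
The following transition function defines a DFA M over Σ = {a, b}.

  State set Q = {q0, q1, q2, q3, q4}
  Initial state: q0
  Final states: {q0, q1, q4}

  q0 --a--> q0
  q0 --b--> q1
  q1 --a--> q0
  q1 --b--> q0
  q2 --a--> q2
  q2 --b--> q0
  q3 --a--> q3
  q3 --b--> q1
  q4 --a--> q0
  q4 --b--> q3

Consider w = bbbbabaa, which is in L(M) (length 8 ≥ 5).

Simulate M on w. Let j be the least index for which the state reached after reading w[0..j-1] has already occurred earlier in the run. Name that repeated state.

Run of M on w = b b b b a b a a:
  step 0: q0  (start)
  step 1: q1  (read b: q0→q1)
  step 2: q0  (read b: q1→q0)   ← first repeat (q0 seen earlier)
  step 3: q1  (read b: q0→q1)
  step 4: q0  (read b: q1→q0)
  step 5: q0  (read a: q0→q0)
  step 6: q1  (read b: q0→q1)
  step 7: q0  (read a: q1→q0)
  step 8: q0  (read a: q0→q0)

The earliest repeat is at step j = 2: M is in q0, which it already visited at step i = 0.

q0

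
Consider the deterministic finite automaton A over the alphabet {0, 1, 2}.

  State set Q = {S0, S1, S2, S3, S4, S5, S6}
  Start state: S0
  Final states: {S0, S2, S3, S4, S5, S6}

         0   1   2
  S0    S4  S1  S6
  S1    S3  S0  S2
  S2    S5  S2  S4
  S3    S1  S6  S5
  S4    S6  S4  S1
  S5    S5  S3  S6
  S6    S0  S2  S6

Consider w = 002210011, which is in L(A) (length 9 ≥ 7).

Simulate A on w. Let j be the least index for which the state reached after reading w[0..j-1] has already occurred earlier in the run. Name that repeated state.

S6

State sequence: S0 -0-> S4 -0-> S6 -2-> S6 -2-> S6 -1-> S2 -0-> S5 -0-> S5 -1-> S3 -1-> S6
First repeat at step 3: S6 was already visited.

The earliest repeat is at step j = 3: A is in S6, which it already visited at step i = 2.
The DFA has 7 states, so the proof of the pumping lemma guarantees a repeated state among the first 7+1 visited; the segment between the two visits is the pumpable y.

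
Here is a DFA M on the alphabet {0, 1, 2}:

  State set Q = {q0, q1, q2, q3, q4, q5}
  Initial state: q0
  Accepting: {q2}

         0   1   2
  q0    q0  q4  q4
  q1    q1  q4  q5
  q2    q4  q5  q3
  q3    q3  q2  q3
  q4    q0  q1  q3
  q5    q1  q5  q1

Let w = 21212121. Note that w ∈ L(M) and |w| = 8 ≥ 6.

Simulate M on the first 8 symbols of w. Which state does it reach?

Run of M on the first 8 characters of w = 2 1 2 1 2 1 2 1:
  step 0: q0  (start)
  step 1: q4  (read 2: q0→q4)
  step 2: q1  (read 1: q4→q1)
  step 3: q5  (read 2: q1→q5)
  step 4: q5  (read 1: q5→q5)
  step 5: q1  (read 2: q5→q1)
  step 6: q4  (read 1: q1→q4)
  step 7: q3  (read 2: q4→q3)
  step 8: q2  (read 1: q3→q2)

After reading 8 characters, M is in state q2.
(This kind of state-tracing is the core of the pumping-lemma construction: with 6 states, pigeonhole forces a repeat within the first 6 steps.)

q2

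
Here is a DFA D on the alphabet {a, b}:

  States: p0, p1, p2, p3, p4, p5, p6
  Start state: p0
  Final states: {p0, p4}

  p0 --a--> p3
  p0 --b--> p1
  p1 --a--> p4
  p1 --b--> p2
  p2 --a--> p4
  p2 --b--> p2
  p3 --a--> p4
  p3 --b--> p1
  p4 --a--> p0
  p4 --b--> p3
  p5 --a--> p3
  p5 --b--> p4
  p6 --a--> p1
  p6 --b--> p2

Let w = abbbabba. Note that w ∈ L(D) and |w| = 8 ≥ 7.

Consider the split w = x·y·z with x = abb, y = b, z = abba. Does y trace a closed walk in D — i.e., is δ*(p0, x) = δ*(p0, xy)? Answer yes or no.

yes

State sequence: p0 -a-> p3 -b-> p1 -b-> p2 -b-> p2

After x (step 3): p2. After xy (step 4): p2.
They match, so y = b drives D around a cycle from p2 back to itself; pumping y any number of times keeps D in p2 before reading z, and xyⁱz ∈ L(D) for every i ≥ 0.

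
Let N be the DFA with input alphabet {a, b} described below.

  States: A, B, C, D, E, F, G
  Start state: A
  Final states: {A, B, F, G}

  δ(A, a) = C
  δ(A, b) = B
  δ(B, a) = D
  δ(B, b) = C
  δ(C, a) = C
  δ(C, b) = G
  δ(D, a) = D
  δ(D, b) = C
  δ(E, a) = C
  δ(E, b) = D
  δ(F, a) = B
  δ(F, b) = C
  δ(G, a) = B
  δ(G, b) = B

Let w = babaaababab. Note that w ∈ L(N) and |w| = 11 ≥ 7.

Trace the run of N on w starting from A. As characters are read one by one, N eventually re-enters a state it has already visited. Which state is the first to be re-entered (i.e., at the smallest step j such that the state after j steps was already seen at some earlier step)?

C

Run of N on w = b a b a a a b a b a b:
  step 0: A  (start)
  step 1: B  (read b: A→B)
  step 2: D  (read a: B→D)
  step 3: C  (read b: D→C)
  step 4: C  (read a: C→C)   ← first repeat (C seen earlier)
  step 5: C  (read a: C→C)
  step 6: C  (read a: C→C)
  step 7: G  (read b: C→G)
  step 8: B  (read a: G→B)
  step 9: C  (read b: B→C)
  step 10: C  (read a: C→C)
  step 11: G  (read b: C→G)

The earliest repeat is at step j = 4: N is in C, which it already visited at step i = 3.
The DFA has 7 states, so the proof of the pumping lemma guarantees a repeated state among the first 7+1 visited; the segment between the two visits is the pumpable y.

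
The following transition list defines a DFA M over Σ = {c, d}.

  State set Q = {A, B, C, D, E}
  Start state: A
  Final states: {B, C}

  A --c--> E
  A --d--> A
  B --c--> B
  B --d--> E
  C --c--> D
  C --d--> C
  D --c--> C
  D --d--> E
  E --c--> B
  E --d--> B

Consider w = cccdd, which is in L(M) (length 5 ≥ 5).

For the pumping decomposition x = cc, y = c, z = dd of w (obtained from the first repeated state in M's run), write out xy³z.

cccccdd

xy^3z = cc·c·c·c·dd = cccccdd.
Reading y = c takes M from B back to B, so after x·y·y·y the machine is still in B, and z then leads to the accepting state B. Hence cccccdd ∈ L(M).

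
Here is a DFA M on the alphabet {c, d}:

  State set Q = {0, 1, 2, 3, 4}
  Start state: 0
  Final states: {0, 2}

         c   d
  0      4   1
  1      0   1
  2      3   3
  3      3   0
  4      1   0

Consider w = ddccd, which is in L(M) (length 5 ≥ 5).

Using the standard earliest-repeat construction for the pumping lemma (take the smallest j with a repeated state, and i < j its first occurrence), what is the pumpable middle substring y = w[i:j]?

State sequence: 0 -d-> 1 -d-> 1 -c-> 0 -c-> 4 -d-> 0
First repeat at step 2: 1 was already visited.

So i = 1, j = 2, giving x = w[0:1] = d, y = w[1:2] = d, z = w[2:5] = ccd.
Check: |xy| = 2 ≤ 5 and |y| = 1 ≥ 1. Reading y takes M from 1 back to 1, so every xyⁱz is accepted.

d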